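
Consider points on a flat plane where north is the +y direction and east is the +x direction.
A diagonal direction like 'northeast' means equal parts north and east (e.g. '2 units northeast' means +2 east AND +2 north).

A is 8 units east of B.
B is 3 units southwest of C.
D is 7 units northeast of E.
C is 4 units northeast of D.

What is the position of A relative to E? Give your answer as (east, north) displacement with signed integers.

Place E at the origin (east=0, north=0).
  D is 7 units northeast of E: delta (east=+7, north=+7); D at (east=7, north=7).
  C is 4 units northeast of D: delta (east=+4, north=+4); C at (east=11, north=11).
  B is 3 units southwest of C: delta (east=-3, north=-3); B at (east=8, north=8).
  A is 8 units east of B: delta (east=+8, north=+0); A at (east=16, north=8).
Therefore A relative to E: (east=16, north=8).

Answer: A is at (east=16, north=8) relative to E.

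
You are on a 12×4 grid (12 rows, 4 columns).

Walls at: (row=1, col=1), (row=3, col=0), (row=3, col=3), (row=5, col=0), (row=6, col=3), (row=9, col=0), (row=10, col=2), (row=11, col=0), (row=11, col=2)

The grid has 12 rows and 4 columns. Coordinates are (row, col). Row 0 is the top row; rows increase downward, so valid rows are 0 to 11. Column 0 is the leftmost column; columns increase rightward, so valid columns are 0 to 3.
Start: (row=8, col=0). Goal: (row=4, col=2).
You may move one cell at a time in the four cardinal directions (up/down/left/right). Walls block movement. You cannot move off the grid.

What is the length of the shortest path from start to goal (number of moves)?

BFS from (row=8, col=0) until reaching (row=4, col=2):
  Distance 0: (row=8, col=0)
  Distance 1: (row=7, col=0), (row=8, col=1)
  Distance 2: (row=6, col=0), (row=7, col=1), (row=8, col=2), (row=9, col=1)
  Distance 3: (row=6, col=1), (row=7, col=2), (row=8, col=3), (row=9, col=2), (row=10, col=1)
  Distance 4: (row=5, col=1), (row=6, col=2), (row=7, col=3), (row=9, col=3), (row=10, col=0), (row=11, col=1)
  Distance 5: (row=4, col=1), (row=5, col=2), (row=10, col=3)
  Distance 6: (row=3, col=1), (row=4, col=0), (row=4, col=2), (row=5, col=3), (row=11, col=3)  <- goal reached here
One shortest path (6 moves): (row=8, col=0) -> (row=8, col=1) -> (row=8, col=2) -> (row=7, col=2) -> (row=6, col=2) -> (row=5, col=2) -> (row=4, col=2)

Answer: Shortest path length: 6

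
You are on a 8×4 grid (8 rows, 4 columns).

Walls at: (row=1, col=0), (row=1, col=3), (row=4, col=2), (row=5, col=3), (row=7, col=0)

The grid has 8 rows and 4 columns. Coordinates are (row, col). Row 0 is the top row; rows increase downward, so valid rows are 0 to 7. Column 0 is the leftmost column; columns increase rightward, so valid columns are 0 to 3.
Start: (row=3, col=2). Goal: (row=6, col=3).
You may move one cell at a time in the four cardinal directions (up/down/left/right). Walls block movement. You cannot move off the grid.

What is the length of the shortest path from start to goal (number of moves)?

BFS from (row=3, col=2) until reaching (row=6, col=3):
  Distance 0: (row=3, col=2)
  Distance 1: (row=2, col=2), (row=3, col=1), (row=3, col=3)
  Distance 2: (row=1, col=2), (row=2, col=1), (row=2, col=3), (row=3, col=0), (row=4, col=1), (row=4, col=3)
  Distance 3: (row=0, col=2), (row=1, col=1), (row=2, col=0), (row=4, col=0), (row=5, col=1)
  Distance 4: (row=0, col=1), (row=0, col=3), (row=5, col=0), (row=5, col=2), (row=6, col=1)
  Distance 5: (row=0, col=0), (row=6, col=0), (row=6, col=2), (row=7, col=1)
  Distance 6: (row=6, col=3), (row=7, col=2)  <- goal reached here
One shortest path (6 moves): (row=3, col=2) -> (row=3, col=1) -> (row=4, col=1) -> (row=5, col=1) -> (row=5, col=2) -> (row=6, col=2) -> (row=6, col=3)

Answer: Shortest path length: 6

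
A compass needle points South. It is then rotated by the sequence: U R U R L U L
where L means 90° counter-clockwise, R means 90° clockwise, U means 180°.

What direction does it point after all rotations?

Answer: Final heading: North

Derivation:
Start: South
  U (U-turn (180°)) -> North
  R (right (90° clockwise)) -> East
  U (U-turn (180°)) -> West
  R (right (90° clockwise)) -> North
  L (left (90° counter-clockwise)) -> West
  U (U-turn (180°)) -> East
  L (left (90° counter-clockwise)) -> North
Final: North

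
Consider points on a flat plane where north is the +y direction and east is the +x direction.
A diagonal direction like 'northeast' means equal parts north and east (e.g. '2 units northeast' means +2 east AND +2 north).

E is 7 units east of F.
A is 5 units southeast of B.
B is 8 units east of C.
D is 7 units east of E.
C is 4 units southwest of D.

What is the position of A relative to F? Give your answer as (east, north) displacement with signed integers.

Place F at the origin (east=0, north=0).
  E is 7 units east of F: delta (east=+7, north=+0); E at (east=7, north=0).
  D is 7 units east of E: delta (east=+7, north=+0); D at (east=14, north=0).
  C is 4 units southwest of D: delta (east=-4, north=-4); C at (east=10, north=-4).
  B is 8 units east of C: delta (east=+8, north=+0); B at (east=18, north=-4).
  A is 5 units southeast of B: delta (east=+5, north=-5); A at (east=23, north=-9).
Therefore A relative to F: (east=23, north=-9).

Answer: A is at (east=23, north=-9) relative to F.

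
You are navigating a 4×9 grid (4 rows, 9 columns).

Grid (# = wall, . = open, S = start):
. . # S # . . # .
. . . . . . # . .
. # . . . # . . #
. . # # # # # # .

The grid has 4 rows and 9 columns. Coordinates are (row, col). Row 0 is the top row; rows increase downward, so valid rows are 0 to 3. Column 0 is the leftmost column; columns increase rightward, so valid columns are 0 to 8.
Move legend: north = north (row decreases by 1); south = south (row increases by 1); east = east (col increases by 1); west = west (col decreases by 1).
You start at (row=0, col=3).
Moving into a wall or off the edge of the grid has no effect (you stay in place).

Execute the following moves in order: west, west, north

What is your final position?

Start: (row=0, col=3)
  west (west): blocked, stay at (row=0, col=3)
  west (west): blocked, stay at (row=0, col=3)
  north (north): blocked, stay at (row=0, col=3)
Final: (row=0, col=3)

Answer: Final position: (row=0, col=3)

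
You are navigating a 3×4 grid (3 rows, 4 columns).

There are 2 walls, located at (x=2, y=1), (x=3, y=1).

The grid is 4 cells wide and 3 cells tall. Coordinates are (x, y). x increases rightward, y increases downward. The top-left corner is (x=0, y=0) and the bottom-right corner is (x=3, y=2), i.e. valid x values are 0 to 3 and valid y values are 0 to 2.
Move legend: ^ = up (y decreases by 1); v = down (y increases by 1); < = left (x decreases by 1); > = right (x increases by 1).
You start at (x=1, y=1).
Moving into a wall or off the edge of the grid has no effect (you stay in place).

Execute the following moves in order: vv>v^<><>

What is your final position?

Start: (x=1, y=1)
  v (down): (x=1, y=1) -> (x=1, y=2)
  v (down): blocked, stay at (x=1, y=2)
  > (right): (x=1, y=2) -> (x=2, y=2)
  v (down): blocked, stay at (x=2, y=2)
  ^ (up): blocked, stay at (x=2, y=2)
  < (left): (x=2, y=2) -> (x=1, y=2)
  > (right): (x=1, y=2) -> (x=2, y=2)
  < (left): (x=2, y=2) -> (x=1, y=2)
  > (right): (x=1, y=2) -> (x=2, y=2)
Final: (x=2, y=2)

Answer: Final position: (x=2, y=2)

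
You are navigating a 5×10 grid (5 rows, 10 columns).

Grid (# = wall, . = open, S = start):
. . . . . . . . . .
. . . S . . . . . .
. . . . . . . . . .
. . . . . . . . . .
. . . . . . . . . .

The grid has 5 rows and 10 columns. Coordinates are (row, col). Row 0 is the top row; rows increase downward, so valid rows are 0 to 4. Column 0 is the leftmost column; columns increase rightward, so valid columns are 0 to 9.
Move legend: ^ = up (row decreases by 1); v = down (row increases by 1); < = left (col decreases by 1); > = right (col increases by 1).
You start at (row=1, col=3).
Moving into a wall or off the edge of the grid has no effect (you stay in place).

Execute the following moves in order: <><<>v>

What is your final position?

Start: (row=1, col=3)
  < (left): (row=1, col=3) -> (row=1, col=2)
  > (right): (row=1, col=2) -> (row=1, col=3)
  < (left): (row=1, col=3) -> (row=1, col=2)
  < (left): (row=1, col=2) -> (row=1, col=1)
  > (right): (row=1, col=1) -> (row=1, col=2)
  v (down): (row=1, col=2) -> (row=2, col=2)
  > (right): (row=2, col=2) -> (row=2, col=3)
Final: (row=2, col=3)

Answer: Final position: (row=2, col=3)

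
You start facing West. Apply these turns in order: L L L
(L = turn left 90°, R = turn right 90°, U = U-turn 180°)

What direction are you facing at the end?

Answer: Final heading: North

Derivation:
Start: West
  L (left (90° counter-clockwise)) -> South
  L (left (90° counter-clockwise)) -> East
  L (left (90° counter-clockwise)) -> North
Final: North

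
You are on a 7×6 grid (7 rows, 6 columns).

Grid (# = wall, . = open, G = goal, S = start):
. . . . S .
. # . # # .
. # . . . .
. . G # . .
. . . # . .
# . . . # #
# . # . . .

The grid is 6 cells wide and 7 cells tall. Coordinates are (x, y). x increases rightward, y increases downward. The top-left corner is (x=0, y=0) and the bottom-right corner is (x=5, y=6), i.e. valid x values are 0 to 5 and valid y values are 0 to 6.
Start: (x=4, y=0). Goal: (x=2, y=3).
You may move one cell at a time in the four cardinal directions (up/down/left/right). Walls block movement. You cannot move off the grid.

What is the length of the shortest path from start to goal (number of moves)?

BFS from (x=4, y=0) until reaching (x=2, y=3):
  Distance 0: (x=4, y=0)
  Distance 1: (x=3, y=0), (x=5, y=0)
  Distance 2: (x=2, y=0), (x=5, y=1)
  Distance 3: (x=1, y=0), (x=2, y=1), (x=5, y=2)
  Distance 4: (x=0, y=0), (x=2, y=2), (x=4, y=2), (x=5, y=3)
  Distance 5: (x=0, y=1), (x=3, y=2), (x=2, y=3), (x=4, y=3), (x=5, y=4)  <- goal reached here
One shortest path (5 moves): (x=4, y=0) -> (x=3, y=0) -> (x=2, y=0) -> (x=2, y=1) -> (x=2, y=2) -> (x=2, y=3)

Answer: Shortest path length: 5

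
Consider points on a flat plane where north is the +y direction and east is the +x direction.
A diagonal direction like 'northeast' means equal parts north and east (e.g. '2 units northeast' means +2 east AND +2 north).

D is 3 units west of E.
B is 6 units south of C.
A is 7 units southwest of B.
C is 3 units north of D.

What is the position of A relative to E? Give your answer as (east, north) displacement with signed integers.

Answer: A is at (east=-10, north=-10) relative to E.

Derivation:
Place E at the origin (east=0, north=0).
  D is 3 units west of E: delta (east=-3, north=+0); D at (east=-3, north=0).
  C is 3 units north of D: delta (east=+0, north=+3); C at (east=-3, north=3).
  B is 6 units south of C: delta (east=+0, north=-6); B at (east=-3, north=-3).
  A is 7 units southwest of B: delta (east=-7, north=-7); A at (east=-10, north=-10).
Therefore A relative to E: (east=-10, north=-10).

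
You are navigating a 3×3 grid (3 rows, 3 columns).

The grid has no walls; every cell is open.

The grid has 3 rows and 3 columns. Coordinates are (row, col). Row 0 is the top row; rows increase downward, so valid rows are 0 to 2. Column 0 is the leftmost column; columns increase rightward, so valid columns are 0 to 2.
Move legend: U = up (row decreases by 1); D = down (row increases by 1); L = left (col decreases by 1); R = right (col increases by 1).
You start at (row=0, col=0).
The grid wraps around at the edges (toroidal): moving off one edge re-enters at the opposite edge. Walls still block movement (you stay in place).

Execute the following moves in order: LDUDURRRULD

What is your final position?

Start: (row=0, col=0)
  L (left): (row=0, col=0) -> (row=0, col=2)
  D (down): (row=0, col=2) -> (row=1, col=2)
  U (up): (row=1, col=2) -> (row=0, col=2)
  D (down): (row=0, col=2) -> (row=1, col=2)
  U (up): (row=1, col=2) -> (row=0, col=2)
  R (right): (row=0, col=2) -> (row=0, col=0)
  R (right): (row=0, col=0) -> (row=0, col=1)
  R (right): (row=0, col=1) -> (row=0, col=2)
  U (up): (row=0, col=2) -> (row=2, col=2)
  L (left): (row=2, col=2) -> (row=2, col=1)
  D (down): (row=2, col=1) -> (row=0, col=1)
Final: (row=0, col=1)

Answer: Final position: (row=0, col=1)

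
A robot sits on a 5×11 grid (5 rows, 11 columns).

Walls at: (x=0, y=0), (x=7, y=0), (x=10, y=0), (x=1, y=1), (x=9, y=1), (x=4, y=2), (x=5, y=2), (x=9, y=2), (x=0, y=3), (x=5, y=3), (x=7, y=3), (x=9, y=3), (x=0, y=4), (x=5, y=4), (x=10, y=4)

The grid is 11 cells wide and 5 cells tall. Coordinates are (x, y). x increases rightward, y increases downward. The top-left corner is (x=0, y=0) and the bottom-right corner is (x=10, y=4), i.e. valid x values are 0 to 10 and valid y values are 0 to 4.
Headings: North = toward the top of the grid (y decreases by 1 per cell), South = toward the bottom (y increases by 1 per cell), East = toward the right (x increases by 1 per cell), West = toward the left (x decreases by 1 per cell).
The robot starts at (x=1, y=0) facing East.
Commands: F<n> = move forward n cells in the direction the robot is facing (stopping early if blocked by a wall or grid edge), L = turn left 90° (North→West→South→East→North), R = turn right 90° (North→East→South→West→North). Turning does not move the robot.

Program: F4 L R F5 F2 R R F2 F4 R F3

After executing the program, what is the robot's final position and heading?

Answer: Final position: (x=1, y=0), facing North

Derivation:
Start: (x=1, y=0), facing East
  F4: move forward 4, now at (x=5, y=0)
  L: turn left, now facing North
  R: turn right, now facing East
  F5: move forward 1/5 (blocked), now at (x=6, y=0)
  F2: move forward 0/2 (blocked), now at (x=6, y=0)
  R: turn right, now facing South
  R: turn right, now facing West
  F2: move forward 2, now at (x=4, y=0)
  F4: move forward 3/4 (blocked), now at (x=1, y=0)
  R: turn right, now facing North
  F3: move forward 0/3 (blocked), now at (x=1, y=0)
Final: (x=1, y=0), facing North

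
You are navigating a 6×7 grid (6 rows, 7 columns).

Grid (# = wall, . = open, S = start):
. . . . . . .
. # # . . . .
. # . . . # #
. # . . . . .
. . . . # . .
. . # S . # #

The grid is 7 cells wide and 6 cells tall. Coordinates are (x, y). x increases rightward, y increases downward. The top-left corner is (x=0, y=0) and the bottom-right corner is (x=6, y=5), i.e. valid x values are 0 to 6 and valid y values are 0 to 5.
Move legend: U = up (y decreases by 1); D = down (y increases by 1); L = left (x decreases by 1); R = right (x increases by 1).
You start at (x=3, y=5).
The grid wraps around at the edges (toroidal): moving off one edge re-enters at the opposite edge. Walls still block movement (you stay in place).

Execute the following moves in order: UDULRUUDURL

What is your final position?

Answer: Final position: (x=3, y=2)

Derivation:
Start: (x=3, y=5)
  U (up): (x=3, y=5) -> (x=3, y=4)
  D (down): (x=3, y=4) -> (x=3, y=5)
  U (up): (x=3, y=5) -> (x=3, y=4)
  L (left): (x=3, y=4) -> (x=2, y=4)
  R (right): (x=2, y=4) -> (x=3, y=4)
  U (up): (x=3, y=4) -> (x=3, y=3)
  U (up): (x=3, y=3) -> (x=3, y=2)
  D (down): (x=3, y=2) -> (x=3, y=3)
  U (up): (x=3, y=3) -> (x=3, y=2)
  R (right): (x=3, y=2) -> (x=4, y=2)
  L (left): (x=4, y=2) -> (x=3, y=2)
Final: (x=3, y=2)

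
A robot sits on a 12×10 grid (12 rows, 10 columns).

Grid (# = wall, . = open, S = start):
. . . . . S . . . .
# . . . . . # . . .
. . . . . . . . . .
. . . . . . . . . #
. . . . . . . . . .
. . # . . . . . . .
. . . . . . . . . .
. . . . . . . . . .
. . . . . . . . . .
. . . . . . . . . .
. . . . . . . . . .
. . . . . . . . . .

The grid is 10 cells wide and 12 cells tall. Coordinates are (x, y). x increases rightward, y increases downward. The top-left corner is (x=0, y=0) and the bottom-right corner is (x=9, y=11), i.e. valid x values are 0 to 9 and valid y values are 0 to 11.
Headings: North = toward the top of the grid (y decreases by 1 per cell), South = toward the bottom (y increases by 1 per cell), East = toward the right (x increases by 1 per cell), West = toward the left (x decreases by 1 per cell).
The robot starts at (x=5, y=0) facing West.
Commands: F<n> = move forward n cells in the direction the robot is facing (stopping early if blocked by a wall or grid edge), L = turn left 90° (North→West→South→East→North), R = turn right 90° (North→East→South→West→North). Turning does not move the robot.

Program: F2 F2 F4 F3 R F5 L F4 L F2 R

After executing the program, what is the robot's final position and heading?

Answer: Final position: (x=0, y=0), facing West

Derivation:
Start: (x=5, y=0), facing West
  F2: move forward 2, now at (x=3, y=0)
  F2: move forward 2, now at (x=1, y=0)
  F4: move forward 1/4 (blocked), now at (x=0, y=0)
  F3: move forward 0/3 (blocked), now at (x=0, y=0)
  R: turn right, now facing North
  F5: move forward 0/5 (blocked), now at (x=0, y=0)
  L: turn left, now facing West
  F4: move forward 0/4 (blocked), now at (x=0, y=0)
  L: turn left, now facing South
  F2: move forward 0/2 (blocked), now at (x=0, y=0)
  R: turn right, now facing West
Final: (x=0, y=0), facing West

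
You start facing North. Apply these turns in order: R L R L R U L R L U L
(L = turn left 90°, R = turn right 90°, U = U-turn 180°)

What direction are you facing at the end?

Answer: Final heading: West

Derivation:
Start: North
  R (right (90° clockwise)) -> East
  L (left (90° counter-clockwise)) -> North
  R (right (90° clockwise)) -> East
  L (left (90° counter-clockwise)) -> North
  R (right (90° clockwise)) -> East
  U (U-turn (180°)) -> West
  L (left (90° counter-clockwise)) -> South
  R (right (90° clockwise)) -> West
  L (left (90° counter-clockwise)) -> South
  U (U-turn (180°)) -> North
  L (left (90° counter-clockwise)) -> West
Final: West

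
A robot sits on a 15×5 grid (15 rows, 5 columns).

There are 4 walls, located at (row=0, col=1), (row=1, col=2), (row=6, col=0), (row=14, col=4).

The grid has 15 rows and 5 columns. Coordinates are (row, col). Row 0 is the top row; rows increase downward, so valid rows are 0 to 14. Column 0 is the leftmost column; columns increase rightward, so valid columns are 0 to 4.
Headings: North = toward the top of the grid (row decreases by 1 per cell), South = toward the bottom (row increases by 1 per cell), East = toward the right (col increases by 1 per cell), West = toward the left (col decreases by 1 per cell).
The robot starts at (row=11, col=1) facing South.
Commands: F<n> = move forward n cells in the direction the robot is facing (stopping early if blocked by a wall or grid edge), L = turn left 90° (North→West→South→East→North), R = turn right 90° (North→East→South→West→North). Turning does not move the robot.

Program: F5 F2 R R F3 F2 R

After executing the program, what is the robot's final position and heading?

Start: (row=11, col=1), facing South
  F5: move forward 3/5 (blocked), now at (row=14, col=1)
  F2: move forward 0/2 (blocked), now at (row=14, col=1)
  R: turn right, now facing West
  R: turn right, now facing North
  F3: move forward 3, now at (row=11, col=1)
  F2: move forward 2, now at (row=9, col=1)
  R: turn right, now facing East
Final: (row=9, col=1), facing East

Answer: Final position: (row=9, col=1), facing East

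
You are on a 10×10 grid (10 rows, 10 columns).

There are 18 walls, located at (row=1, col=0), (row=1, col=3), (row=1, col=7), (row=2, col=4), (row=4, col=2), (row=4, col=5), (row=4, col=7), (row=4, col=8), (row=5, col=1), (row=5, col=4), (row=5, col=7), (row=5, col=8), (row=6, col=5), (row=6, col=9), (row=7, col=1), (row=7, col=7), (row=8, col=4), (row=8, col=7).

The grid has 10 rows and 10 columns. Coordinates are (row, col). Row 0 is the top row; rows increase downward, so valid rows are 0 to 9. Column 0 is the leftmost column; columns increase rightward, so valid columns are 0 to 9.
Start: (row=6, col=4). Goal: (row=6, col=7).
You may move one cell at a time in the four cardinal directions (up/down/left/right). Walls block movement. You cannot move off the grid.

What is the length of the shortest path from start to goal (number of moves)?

BFS from (row=6, col=4) until reaching (row=6, col=7):
  Distance 0: (row=6, col=4)
  Distance 1: (row=6, col=3), (row=7, col=4)
  Distance 2: (row=5, col=3), (row=6, col=2), (row=7, col=3), (row=7, col=5)
  Distance 3: (row=4, col=3), (row=5, col=2), (row=6, col=1), (row=7, col=2), (row=7, col=6), (row=8, col=3), (row=8, col=5)
  Distance 4: (row=3, col=3), (row=4, col=4), (row=6, col=0), (row=6, col=6), (row=8, col=2), (row=8, col=6), (row=9, col=3), (row=9, col=5)
  Distance 5: (row=2, col=3), (row=3, col=2), (row=3, col=4), (row=5, col=0), (row=5, col=6), (row=6, col=7), (row=7, col=0), (row=8, col=1), (row=9, col=2), (row=9, col=4), (row=9, col=6)  <- goal reached here
One shortest path (5 moves): (row=6, col=4) -> (row=7, col=4) -> (row=7, col=5) -> (row=7, col=6) -> (row=6, col=6) -> (row=6, col=7)

Answer: Shortest path length: 5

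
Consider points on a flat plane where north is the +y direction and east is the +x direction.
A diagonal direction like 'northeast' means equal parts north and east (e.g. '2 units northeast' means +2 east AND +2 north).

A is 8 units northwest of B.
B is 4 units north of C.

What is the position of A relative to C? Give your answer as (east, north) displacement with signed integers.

Place C at the origin (east=0, north=0).
  B is 4 units north of C: delta (east=+0, north=+4); B at (east=0, north=4).
  A is 8 units northwest of B: delta (east=-8, north=+8); A at (east=-8, north=12).
Therefore A relative to C: (east=-8, north=12).

Answer: A is at (east=-8, north=12) relative to C.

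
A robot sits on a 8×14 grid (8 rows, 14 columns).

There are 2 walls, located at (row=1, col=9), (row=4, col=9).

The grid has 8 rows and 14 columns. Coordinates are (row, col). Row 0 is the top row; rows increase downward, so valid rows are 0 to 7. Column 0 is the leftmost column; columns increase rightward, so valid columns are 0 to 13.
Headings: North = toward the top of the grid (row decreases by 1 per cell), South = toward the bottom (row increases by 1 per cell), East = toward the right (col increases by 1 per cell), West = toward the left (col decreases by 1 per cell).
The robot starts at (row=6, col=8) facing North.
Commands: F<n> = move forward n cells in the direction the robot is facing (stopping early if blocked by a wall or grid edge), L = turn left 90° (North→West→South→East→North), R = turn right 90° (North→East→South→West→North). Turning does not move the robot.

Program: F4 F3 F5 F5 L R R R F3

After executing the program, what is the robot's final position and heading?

Answer: Final position: (row=3, col=8), facing South

Derivation:
Start: (row=6, col=8), facing North
  F4: move forward 4, now at (row=2, col=8)
  F3: move forward 2/3 (blocked), now at (row=0, col=8)
  F5: move forward 0/5 (blocked), now at (row=0, col=8)
  F5: move forward 0/5 (blocked), now at (row=0, col=8)
  L: turn left, now facing West
  R: turn right, now facing North
  R: turn right, now facing East
  R: turn right, now facing South
  F3: move forward 3, now at (row=3, col=8)
Final: (row=3, col=8), facing South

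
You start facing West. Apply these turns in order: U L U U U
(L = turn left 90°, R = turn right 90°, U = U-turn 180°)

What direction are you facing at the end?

Answer: Final heading: South

Derivation:
Start: West
  U (U-turn (180°)) -> East
  L (left (90° counter-clockwise)) -> North
  U (U-turn (180°)) -> South
  U (U-turn (180°)) -> North
  U (U-turn (180°)) -> South
Final: South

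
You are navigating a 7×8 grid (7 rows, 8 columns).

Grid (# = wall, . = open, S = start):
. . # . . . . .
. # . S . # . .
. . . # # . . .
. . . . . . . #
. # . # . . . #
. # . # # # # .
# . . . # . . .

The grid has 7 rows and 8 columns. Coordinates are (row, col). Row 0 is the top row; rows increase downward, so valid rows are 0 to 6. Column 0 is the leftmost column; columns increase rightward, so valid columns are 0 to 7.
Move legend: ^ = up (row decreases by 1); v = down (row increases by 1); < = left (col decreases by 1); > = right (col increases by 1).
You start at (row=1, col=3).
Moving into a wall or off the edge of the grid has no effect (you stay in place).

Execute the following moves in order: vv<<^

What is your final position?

Answer: Final position: (row=1, col=2)

Derivation:
Start: (row=1, col=3)
  v (down): blocked, stay at (row=1, col=3)
  v (down): blocked, stay at (row=1, col=3)
  < (left): (row=1, col=3) -> (row=1, col=2)
  < (left): blocked, stay at (row=1, col=2)
  ^ (up): blocked, stay at (row=1, col=2)
Final: (row=1, col=2)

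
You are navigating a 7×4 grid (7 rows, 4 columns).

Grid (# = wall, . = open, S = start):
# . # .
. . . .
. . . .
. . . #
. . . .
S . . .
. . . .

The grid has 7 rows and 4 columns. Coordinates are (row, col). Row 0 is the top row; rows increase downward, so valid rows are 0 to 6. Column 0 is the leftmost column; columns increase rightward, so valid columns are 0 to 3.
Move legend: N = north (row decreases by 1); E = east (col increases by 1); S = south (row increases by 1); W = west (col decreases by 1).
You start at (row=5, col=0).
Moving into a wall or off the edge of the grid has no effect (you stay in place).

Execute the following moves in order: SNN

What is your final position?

Start: (row=5, col=0)
  S (south): (row=5, col=0) -> (row=6, col=0)
  N (north): (row=6, col=0) -> (row=5, col=0)
  N (north): (row=5, col=0) -> (row=4, col=0)
Final: (row=4, col=0)

Answer: Final position: (row=4, col=0)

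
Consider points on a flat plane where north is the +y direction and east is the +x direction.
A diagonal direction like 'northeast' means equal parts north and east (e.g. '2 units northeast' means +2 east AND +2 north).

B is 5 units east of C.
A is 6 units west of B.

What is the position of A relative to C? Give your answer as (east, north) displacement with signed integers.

Place C at the origin (east=0, north=0).
  B is 5 units east of C: delta (east=+5, north=+0); B at (east=5, north=0).
  A is 6 units west of B: delta (east=-6, north=+0); A at (east=-1, north=0).
Therefore A relative to C: (east=-1, north=0).

Answer: A is at (east=-1, north=0) relative to C.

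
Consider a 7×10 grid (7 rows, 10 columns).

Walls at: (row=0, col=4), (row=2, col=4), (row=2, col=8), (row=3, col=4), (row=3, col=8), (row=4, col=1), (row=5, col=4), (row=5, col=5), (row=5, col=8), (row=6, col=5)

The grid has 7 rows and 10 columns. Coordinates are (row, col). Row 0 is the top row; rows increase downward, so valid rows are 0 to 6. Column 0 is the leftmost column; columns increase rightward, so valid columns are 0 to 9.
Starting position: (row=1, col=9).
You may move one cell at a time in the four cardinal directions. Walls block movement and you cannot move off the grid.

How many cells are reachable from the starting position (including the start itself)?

BFS flood-fill from (row=1, col=9):
  Distance 0: (row=1, col=9)
  Distance 1: (row=0, col=9), (row=1, col=8), (row=2, col=9)
  Distance 2: (row=0, col=8), (row=1, col=7), (row=3, col=9)
  Distance 3: (row=0, col=7), (row=1, col=6), (row=2, col=7), (row=4, col=9)
  Distance 4: (row=0, col=6), (row=1, col=5), (row=2, col=6), (row=3, col=7), (row=4, col=8), (row=5, col=9)
  Distance 5: (row=0, col=5), (row=1, col=4), (row=2, col=5), (row=3, col=6), (row=4, col=7), (row=6, col=9)
  Distance 6: (row=1, col=3), (row=3, col=5), (row=4, col=6), (row=5, col=7), (row=6, col=8)
  Distance 7: (row=0, col=3), (row=1, col=2), (row=2, col=3), (row=4, col=5), (row=5, col=6), (row=6, col=7)
  Distance 8: (row=0, col=2), (row=1, col=1), (row=2, col=2), (row=3, col=3), (row=4, col=4), (row=6, col=6)
  Distance 9: (row=0, col=1), (row=1, col=0), (row=2, col=1), (row=3, col=2), (row=4, col=3)
  Distance 10: (row=0, col=0), (row=2, col=0), (row=3, col=1), (row=4, col=2), (row=5, col=3)
  Distance 11: (row=3, col=0), (row=5, col=2), (row=6, col=3)
  Distance 12: (row=4, col=0), (row=5, col=1), (row=6, col=2), (row=6, col=4)
  Distance 13: (row=5, col=0), (row=6, col=1)
  Distance 14: (row=6, col=0)
Total reachable: 60 (grid has 60 open cells total)

Answer: Reachable cells: 60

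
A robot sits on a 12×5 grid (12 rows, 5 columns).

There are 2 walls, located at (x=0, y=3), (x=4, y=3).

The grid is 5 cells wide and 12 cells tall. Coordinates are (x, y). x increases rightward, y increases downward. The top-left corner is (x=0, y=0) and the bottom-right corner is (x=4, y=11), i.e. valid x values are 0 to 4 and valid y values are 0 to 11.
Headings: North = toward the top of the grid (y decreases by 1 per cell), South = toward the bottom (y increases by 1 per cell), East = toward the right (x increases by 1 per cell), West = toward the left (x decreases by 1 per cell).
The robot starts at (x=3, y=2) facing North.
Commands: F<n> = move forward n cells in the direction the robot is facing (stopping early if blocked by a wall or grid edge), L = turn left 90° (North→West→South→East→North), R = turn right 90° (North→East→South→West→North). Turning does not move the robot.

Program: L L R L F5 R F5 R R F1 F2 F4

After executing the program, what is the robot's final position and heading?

Answer: Final position: (x=4, y=7), facing East

Derivation:
Start: (x=3, y=2), facing North
  L: turn left, now facing West
  L: turn left, now facing South
  R: turn right, now facing West
  L: turn left, now facing South
  F5: move forward 5, now at (x=3, y=7)
  R: turn right, now facing West
  F5: move forward 3/5 (blocked), now at (x=0, y=7)
  R: turn right, now facing North
  R: turn right, now facing East
  F1: move forward 1, now at (x=1, y=7)
  F2: move forward 2, now at (x=3, y=7)
  F4: move forward 1/4 (blocked), now at (x=4, y=7)
Final: (x=4, y=7), facing East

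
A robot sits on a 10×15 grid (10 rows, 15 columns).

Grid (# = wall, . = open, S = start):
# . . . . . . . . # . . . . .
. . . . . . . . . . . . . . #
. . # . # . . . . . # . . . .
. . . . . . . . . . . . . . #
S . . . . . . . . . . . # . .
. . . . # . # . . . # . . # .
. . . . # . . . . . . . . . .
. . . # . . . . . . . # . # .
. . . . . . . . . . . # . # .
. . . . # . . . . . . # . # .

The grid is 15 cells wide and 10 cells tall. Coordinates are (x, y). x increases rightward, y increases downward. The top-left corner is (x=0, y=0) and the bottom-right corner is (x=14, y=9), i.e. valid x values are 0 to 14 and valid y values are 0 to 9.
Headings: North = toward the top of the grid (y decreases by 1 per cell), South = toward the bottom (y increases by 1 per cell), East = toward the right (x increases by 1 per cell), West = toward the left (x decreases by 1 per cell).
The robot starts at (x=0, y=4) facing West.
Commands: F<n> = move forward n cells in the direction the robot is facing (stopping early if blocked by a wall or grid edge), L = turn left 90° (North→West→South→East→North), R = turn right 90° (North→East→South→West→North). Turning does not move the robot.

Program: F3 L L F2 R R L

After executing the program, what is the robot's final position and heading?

Answer: Final position: (x=2, y=4), facing South

Derivation:
Start: (x=0, y=4), facing West
  F3: move forward 0/3 (blocked), now at (x=0, y=4)
  L: turn left, now facing South
  L: turn left, now facing East
  F2: move forward 2, now at (x=2, y=4)
  R: turn right, now facing South
  R: turn right, now facing West
  L: turn left, now facing South
Final: (x=2, y=4), facing South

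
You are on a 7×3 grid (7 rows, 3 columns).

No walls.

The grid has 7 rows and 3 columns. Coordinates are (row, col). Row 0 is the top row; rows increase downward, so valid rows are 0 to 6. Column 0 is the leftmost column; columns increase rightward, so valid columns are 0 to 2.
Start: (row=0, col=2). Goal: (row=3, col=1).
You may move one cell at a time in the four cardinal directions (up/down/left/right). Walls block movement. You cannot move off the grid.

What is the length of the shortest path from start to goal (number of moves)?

BFS from (row=0, col=2) until reaching (row=3, col=1):
  Distance 0: (row=0, col=2)
  Distance 1: (row=0, col=1), (row=1, col=2)
  Distance 2: (row=0, col=0), (row=1, col=1), (row=2, col=2)
  Distance 3: (row=1, col=0), (row=2, col=1), (row=3, col=2)
  Distance 4: (row=2, col=0), (row=3, col=1), (row=4, col=2)  <- goal reached here
One shortest path (4 moves): (row=0, col=2) -> (row=0, col=1) -> (row=1, col=1) -> (row=2, col=1) -> (row=3, col=1)

Answer: Shortest path length: 4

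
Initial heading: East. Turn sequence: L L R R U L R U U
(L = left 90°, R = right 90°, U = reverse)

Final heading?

Answer: Final heading: West

Derivation:
Start: East
  L (left (90° counter-clockwise)) -> North
  L (left (90° counter-clockwise)) -> West
  R (right (90° clockwise)) -> North
  R (right (90° clockwise)) -> East
  U (U-turn (180°)) -> West
  L (left (90° counter-clockwise)) -> South
  R (right (90° clockwise)) -> West
  U (U-turn (180°)) -> East
  U (U-turn (180°)) -> West
Final: West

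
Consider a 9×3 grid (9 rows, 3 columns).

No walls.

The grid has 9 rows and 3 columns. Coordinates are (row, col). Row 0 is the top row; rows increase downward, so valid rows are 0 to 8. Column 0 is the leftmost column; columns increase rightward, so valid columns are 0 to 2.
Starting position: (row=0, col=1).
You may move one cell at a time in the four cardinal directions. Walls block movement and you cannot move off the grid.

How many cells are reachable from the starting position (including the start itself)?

BFS flood-fill from (row=0, col=1):
  Distance 0: (row=0, col=1)
  Distance 1: (row=0, col=0), (row=0, col=2), (row=1, col=1)
  Distance 2: (row=1, col=0), (row=1, col=2), (row=2, col=1)
  Distance 3: (row=2, col=0), (row=2, col=2), (row=3, col=1)
  Distance 4: (row=3, col=0), (row=3, col=2), (row=4, col=1)
  Distance 5: (row=4, col=0), (row=4, col=2), (row=5, col=1)
  Distance 6: (row=5, col=0), (row=5, col=2), (row=6, col=1)
  Distance 7: (row=6, col=0), (row=6, col=2), (row=7, col=1)
  Distance 8: (row=7, col=0), (row=7, col=2), (row=8, col=1)
  Distance 9: (row=8, col=0), (row=8, col=2)
Total reachable: 27 (grid has 27 open cells total)

Answer: Reachable cells: 27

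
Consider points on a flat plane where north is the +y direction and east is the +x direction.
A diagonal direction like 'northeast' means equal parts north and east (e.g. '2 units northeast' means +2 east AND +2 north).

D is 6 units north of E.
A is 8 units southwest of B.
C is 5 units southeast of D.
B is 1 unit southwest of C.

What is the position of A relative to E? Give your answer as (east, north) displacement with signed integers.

Answer: A is at (east=-4, north=-8) relative to E.

Derivation:
Place E at the origin (east=0, north=0).
  D is 6 units north of E: delta (east=+0, north=+6); D at (east=0, north=6).
  C is 5 units southeast of D: delta (east=+5, north=-5); C at (east=5, north=1).
  B is 1 unit southwest of C: delta (east=-1, north=-1); B at (east=4, north=0).
  A is 8 units southwest of B: delta (east=-8, north=-8); A at (east=-4, north=-8).
Therefore A relative to E: (east=-4, north=-8).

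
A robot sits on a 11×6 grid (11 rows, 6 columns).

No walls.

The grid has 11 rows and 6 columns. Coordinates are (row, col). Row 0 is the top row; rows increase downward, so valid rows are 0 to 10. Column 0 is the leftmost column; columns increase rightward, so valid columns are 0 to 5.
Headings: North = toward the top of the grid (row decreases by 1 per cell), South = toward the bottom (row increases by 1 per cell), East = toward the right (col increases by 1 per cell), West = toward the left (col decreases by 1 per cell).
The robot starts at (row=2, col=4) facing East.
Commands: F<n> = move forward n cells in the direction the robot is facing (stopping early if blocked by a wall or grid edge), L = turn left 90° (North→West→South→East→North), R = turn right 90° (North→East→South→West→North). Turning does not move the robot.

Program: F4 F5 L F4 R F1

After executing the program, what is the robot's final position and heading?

Start: (row=2, col=4), facing East
  F4: move forward 1/4 (blocked), now at (row=2, col=5)
  F5: move forward 0/5 (blocked), now at (row=2, col=5)
  L: turn left, now facing North
  F4: move forward 2/4 (blocked), now at (row=0, col=5)
  R: turn right, now facing East
  F1: move forward 0/1 (blocked), now at (row=0, col=5)
Final: (row=0, col=5), facing East

Answer: Final position: (row=0, col=5), facing East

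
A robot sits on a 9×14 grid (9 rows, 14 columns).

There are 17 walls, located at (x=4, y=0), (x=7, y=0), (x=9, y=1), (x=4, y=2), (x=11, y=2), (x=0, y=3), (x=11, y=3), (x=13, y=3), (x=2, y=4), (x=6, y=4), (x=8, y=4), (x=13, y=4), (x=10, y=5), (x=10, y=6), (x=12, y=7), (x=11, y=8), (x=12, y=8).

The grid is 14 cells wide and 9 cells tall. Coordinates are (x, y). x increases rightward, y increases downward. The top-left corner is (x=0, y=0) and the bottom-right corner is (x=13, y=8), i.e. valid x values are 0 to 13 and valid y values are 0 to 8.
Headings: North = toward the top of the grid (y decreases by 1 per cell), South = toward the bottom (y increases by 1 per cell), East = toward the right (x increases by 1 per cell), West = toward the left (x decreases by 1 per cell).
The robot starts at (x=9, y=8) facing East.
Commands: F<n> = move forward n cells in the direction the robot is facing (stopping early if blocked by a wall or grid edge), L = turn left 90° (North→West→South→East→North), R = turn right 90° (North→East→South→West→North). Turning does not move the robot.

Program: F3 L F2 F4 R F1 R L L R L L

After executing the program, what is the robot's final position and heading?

Answer: Final position: (x=11, y=7), facing West

Derivation:
Start: (x=9, y=8), facing East
  F3: move forward 1/3 (blocked), now at (x=10, y=8)
  L: turn left, now facing North
  F2: move forward 1/2 (blocked), now at (x=10, y=7)
  F4: move forward 0/4 (blocked), now at (x=10, y=7)
  R: turn right, now facing East
  F1: move forward 1, now at (x=11, y=7)
  R: turn right, now facing South
  L: turn left, now facing East
  L: turn left, now facing North
  R: turn right, now facing East
  L: turn left, now facing North
  L: turn left, now facing West
Final: (x=11, y=7), facing West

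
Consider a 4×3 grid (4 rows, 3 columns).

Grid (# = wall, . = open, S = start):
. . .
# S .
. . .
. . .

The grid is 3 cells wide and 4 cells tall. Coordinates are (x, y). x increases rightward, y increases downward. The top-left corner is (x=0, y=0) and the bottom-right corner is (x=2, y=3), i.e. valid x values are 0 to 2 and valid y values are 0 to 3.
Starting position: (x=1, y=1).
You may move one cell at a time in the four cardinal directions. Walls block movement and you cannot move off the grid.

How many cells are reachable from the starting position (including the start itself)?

Answer: Reachable cells: 11

Derivation:
BFS flood-fill from (x=1, y=1):
  Distance 0: (x=1, y=1)
  Distance 1: (x=1, y=0), (x=2, y=1), (x=1, y=2)
  Distance 2: (x=0, y=0), (x=2, y=0), (x=0, y=2), (x=2, y=2), (x=1, y=3)
  Distance 3: (x=0, y=3), (x=2, y=3)
Total reachable: 11 (grid has 11 open cells total)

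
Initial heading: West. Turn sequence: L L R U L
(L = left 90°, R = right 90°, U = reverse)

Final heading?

Answer: Final heading: West

Derivation:
Start: West
  L (left (90° counter-clockwise)) -> South
  L (left (90° counter-clockwise)) -> East
  R (right (90° clockwise)) -> South
  U (U-turn (180°)) -> North
  L (left (90° counter-clockwise)) -> West
Final: West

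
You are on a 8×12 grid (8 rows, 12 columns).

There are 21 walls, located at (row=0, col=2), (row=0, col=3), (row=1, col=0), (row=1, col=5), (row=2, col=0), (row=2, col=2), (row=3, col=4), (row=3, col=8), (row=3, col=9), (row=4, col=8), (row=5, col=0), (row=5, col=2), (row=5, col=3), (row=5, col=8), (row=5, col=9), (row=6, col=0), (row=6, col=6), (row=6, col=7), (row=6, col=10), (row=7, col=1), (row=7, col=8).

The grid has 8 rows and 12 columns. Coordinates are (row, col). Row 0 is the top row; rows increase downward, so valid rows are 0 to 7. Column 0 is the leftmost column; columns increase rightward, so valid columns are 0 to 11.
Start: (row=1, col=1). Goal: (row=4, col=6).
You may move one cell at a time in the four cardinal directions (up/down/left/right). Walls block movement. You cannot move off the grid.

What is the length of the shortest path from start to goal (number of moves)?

BFS from (row=1, col=1) until reaching (row=4, col=6):
  Distance 0: (row=1, col=1)
  Distance 1: (row=0, col=1), (row=1, col=2), (row=2, col=1)
  Distance 2: (row=0, col=0), (row=1, col=3), (row=3, col=1)
  Distance 3: (row=1, col=4), (row=2, col=3), (row=3, col=0), (row=3, col=2), (row=4, col=1)
  Distance 4: (row=0, col=4), (row=2, col=4), (row=3, col=3), (row=4, col=0), (row=4, col=2), (row=5, col=1)
  Distance 5: (row=0, col=5), (row=2, col=5), (row=4, col=3), (row=6, col=1)
  Distance 6: (row=0, col=6), (row=2, col=6), (row=3, col=5), (row=4, col=4), (row=6, col=2)
  Distance 7: (row=0, col=7), (row=1, col=6), (row=2, col=7), (row=3, col=6), (row=4, col=5), (row=5, col=4), (row=6, col=3), (row=7, col=2)
  Distance 8: (row=0, col=8), (row=1, col=7), (row=2, col=8), (row=3, col=7), (row=4, col=6), (row=5, col=5), (row=6, col=4), (row=7, col=3)  <- goal reached here
One shortest path (8 moves): (row=1, col=1) -> (row=1, col=2) -> (row=1, col=3) -> (row=1, col=4) -> (row=2, col=4) -> (row=2, col=5) -> (row=2, col=6) -> (row=3, col=6) -> (row=4, col=6)

Answer: Shortest path length: 8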